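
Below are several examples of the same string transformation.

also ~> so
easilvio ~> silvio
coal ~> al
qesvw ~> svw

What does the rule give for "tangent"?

ngent

Looking at the pairs, the operation is to delete the first 2 characters.
So "tangent" becomes "ngent".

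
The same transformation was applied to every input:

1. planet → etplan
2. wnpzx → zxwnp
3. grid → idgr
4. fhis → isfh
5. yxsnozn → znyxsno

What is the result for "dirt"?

rtdi

The transformation: move the last 2 characters to the front (rotate right by 2).
On "dirt" that produces "rtdi".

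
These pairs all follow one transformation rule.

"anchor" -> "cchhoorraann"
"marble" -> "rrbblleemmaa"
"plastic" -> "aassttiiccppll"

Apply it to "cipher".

pphheerrccii

Looking at the pairs, the operation is to move the first 2 characters to the end (rotate left by 2), then double every character.
"cipher" → "pherci" → "pphheerrccii".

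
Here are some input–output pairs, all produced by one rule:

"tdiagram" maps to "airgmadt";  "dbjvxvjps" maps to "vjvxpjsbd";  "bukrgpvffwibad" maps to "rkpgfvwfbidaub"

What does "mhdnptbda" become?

Looking at the pairs, the operation is to swap each adjacent pair of characters (1↔2, 3↔4, ...), then move the first 2 characters to the end (rotate left by 2).
"mhdnptbda" → "hmndtpdba" → "ndtpdbahm".

ndtpdbahm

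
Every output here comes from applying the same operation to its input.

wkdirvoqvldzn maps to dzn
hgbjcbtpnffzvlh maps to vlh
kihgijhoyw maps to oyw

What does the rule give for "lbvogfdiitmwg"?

The pattern: keep only the last 3 characters.
On "lbvogfdiitmwg" that produces "mwg".

mwg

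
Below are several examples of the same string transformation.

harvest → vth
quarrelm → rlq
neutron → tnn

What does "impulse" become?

uei

Each output is the input with this applied: keep one character in every 3, starting at position 1 (positions 1st, 4th, 7th, ...), then move the first character to the end.
Doing the same to "impulse": "uei".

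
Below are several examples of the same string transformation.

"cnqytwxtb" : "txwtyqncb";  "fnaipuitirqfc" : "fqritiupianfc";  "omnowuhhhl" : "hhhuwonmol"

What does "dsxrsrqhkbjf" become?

jbkhqrsrxsdf

Looking at the pairs, the operation is to reverse the string, then move the first character to the end.
Working it through for "dsxrsrqhkbjf": intermediate "fjbkhqrsrxsd", final "jbkhqrsrxsdf".
(Check on "cnqytwxtb": → "btxwtyqnc" → "txwtyqncb" ✓)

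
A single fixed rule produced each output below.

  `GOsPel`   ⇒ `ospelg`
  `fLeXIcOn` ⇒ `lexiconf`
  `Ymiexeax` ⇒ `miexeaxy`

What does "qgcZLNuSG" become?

What's happening: move the first character to the end, then convert every letter to lowercase.
"qgcZLNuSG" → "gcZLNuSGq" → "gczlnusgq".

gczlnusgq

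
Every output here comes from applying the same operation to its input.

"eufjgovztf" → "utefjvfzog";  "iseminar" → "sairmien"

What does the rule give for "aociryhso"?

Each output is the input with this applied: swap each adjacent pair of characters (1↔2, 3↔4, ...), then take characters alternately from the front and the back (1st, last, 2nd, 2nd-last, ...).
Working it through for "aociryhso": intermediate "oaicyrsho", final "ooahiscry".

ooahiscry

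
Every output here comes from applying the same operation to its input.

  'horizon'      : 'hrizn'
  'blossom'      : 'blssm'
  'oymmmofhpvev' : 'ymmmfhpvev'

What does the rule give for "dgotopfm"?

In each case the input is transformed by: remove every "o".
"dgotopfm" → "dgtpfm".

dgtpfm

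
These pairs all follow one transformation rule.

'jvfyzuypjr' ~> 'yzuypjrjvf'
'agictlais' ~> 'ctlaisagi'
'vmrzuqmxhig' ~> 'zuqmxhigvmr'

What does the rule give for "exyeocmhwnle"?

The transformation: move the first 3 characters to the end (rotate left by 3).
For "exyeocmhwnle" the result is "eocmhwnleexy".

eocmhwnleexy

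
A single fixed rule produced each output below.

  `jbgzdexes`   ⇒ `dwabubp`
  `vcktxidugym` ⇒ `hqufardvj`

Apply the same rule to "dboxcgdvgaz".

Each output is the input with this applied: delete the first 2 characters, then shift every letter 3 places backward in the alphabet (wrapping around).
Applying both steps to "dboxcgdvgaz": "oxcgdvgaz", then "luzdasdxw".

luzdasdxw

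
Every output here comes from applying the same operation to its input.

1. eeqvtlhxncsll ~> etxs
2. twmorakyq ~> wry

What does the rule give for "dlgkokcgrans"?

logn

The pattern: keep one character in every 3, starting at position 2 (positions 2nd, 5th, 8th, ...).
"dlgkokcgrans" → "logn".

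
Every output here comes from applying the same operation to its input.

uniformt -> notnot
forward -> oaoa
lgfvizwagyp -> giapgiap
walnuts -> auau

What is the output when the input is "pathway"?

Each output is the input with this applied: keep one character in every 3, starting at position 2 (positions 2nd, 5th, 8th, ...), then write the whole string twice.
On "pathway": the first step gives "aw", and the second then gives "awaw".

awaw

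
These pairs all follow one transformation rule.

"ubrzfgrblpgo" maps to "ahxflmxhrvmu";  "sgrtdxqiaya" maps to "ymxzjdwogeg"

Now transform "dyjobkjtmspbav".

jepuhqpzsyvhgb

In each case the input is transformed by: shift every letter 6 places forward in the alphabet (wrapping around).
For "dyjobkjtmspbav" the result is "jepuhqpzsyvhgb".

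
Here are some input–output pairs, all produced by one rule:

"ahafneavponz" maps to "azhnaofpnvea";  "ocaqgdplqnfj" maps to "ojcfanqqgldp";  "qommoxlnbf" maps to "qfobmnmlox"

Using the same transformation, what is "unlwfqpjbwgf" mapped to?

ufnglwwbfjqp

The rule is to take characters alternately from the front and the back (1st, last, 2nd, 2nd-last, ...).
"unlwfqpjbwgf" → "ufnglwwbfjqp".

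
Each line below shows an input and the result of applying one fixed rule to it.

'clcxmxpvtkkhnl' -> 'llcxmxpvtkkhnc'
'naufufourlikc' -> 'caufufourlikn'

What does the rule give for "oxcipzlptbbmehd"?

dxcipzlptbbmeho

Rule — swap the first and last characters.
Doing the same to "oxcipzlptbbmehd": "dxcipzlptbbmeho".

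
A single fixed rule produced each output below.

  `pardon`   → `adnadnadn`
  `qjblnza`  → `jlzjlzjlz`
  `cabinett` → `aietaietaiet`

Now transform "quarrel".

ureureure

The pattern: keep every other character starting from the second (positions 2nd, 4th, 6th, ...), then write the whole string 3 times in a row.
Working it through for "quarrel": intermediate "ure", final "ureureure".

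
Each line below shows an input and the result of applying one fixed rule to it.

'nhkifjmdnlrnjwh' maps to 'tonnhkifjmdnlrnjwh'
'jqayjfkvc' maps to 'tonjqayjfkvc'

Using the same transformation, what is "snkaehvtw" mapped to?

Looking at the pairs, the operation is to prepend "ton".
"snkaehvtw" → "tonsnkaehvtw".

tonsnkaehvtw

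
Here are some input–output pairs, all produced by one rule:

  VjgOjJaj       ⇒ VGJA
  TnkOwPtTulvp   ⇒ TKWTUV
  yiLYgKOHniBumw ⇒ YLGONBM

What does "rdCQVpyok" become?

What's happening: keep every other character starting from the first (positions 1st, 3rd, 5th, ...), then convert every letter to uppercase.
Applying both steps to "rdCQVpyok": "rCVyk", then "RCVYK".
(Check on "VjgOjJaj": → "Vgja" → "VGJA" ✓)

RCVYK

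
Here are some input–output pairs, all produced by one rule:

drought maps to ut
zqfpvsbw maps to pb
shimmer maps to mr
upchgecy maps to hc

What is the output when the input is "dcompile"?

ml

In each case the input is transformed by: keep one character in every 3, starting at position 1 (positions 1st, 4th, 7th, ...), then delete the first character.
For "dcompile", step one produces "dml"; step two turns that into "ml".
(Check on "upchgecy": → "uhc" → "hc" ✓)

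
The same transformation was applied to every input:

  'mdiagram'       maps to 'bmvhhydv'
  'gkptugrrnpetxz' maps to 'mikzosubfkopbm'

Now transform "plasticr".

The transformation: shift every letter 5 places backward in the alphabet (wrapping around), then swap the front and back halves of the string.
Starting from "plasticr": after the first operation, "kgvnodxm"; after the second, "odxmkgvn".

odxmkgvn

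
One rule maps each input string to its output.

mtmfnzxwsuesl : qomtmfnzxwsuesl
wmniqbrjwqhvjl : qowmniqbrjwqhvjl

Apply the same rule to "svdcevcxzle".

The transformation: prepend "qo".
Doing the same to "svdcevcxzle": "qosvdcevcxzle".

qosvdcevcxzle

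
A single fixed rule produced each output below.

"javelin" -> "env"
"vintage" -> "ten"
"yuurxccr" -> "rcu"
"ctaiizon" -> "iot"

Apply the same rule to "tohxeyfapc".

The transformation: move the first 3 characters to the end (rotate left by 3), then keep one character in every 3, starting at position 1 (positions 1st, 4th, 7th, ...).
Working it through for "tohxeyfapc": intermediate "xeyfapctoh", final "xfch".

xfch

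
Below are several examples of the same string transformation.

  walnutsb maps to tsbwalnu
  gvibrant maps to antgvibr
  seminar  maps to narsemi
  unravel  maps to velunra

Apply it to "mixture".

uremixt

Each output is the input with this applied: move the last 3 characters to the front (rotate right by 3).
For "mixture" the result is "uremixt".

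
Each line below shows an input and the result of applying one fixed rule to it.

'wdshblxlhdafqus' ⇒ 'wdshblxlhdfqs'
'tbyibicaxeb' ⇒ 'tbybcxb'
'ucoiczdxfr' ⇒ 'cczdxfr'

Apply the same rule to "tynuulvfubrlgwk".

Looking at the pairs, the operation is to remove every vowel.
"tynuulvfubrlgwk" → "tynlvfbrlgwk".

tynlvfbrlgwk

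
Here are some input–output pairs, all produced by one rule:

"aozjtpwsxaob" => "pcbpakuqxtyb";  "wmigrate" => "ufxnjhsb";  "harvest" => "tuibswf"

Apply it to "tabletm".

unubcmf

Looking at the pairs, the operation is to shift every letter 1 place forward in the alphabet (wrapping around), then move the last 2 characters to the front (rotate right by 2).
Applying both steps to "tabletm": "ubcmfun", then "unubcmf".
(Check on "aozjtpwsxaob": → "bpakuqxtybpc" → "pcbpakuqxtyb" ✓)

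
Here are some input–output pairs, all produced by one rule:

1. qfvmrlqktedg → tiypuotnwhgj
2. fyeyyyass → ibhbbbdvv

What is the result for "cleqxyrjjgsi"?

fohtabummjvl

The transformation: shift every letter 3 places forward in the alphabet (wrapping around).
Applying that to "cleqxyrjjgsi" gives "fohtabummjvl".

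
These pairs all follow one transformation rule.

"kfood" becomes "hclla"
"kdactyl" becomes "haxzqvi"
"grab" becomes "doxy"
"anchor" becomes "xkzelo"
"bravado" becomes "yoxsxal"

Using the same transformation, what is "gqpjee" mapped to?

dnmgbb

The transformation: shift every letter 3 places backward in the alphabet (wrapping around).
Doing the same to "gqpjee": "dnmgbb".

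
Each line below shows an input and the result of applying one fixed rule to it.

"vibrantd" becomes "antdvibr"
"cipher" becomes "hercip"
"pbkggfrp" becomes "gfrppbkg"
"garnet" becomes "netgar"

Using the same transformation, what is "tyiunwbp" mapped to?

nwbptyiu

Each output is the input with this applied: swap the front and back halves of the string.
Doing the same to "tyiunwbp": "nwbptyiu".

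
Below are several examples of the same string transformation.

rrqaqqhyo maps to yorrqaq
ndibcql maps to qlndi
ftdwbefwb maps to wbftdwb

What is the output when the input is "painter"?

erpai

Rule — move the last 2 characters to the front (rotate right by 2), then delete the last 2 characters.
For "painter" the result is "erpai".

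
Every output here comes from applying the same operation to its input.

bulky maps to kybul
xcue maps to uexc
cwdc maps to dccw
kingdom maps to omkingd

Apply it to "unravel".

The rule is to move the last 2 characters to the front (rotate right by 2).
"unravel" → "elunrav".

elunrav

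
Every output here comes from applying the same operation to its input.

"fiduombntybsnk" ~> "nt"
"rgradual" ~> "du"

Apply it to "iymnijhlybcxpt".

ly

In each case the input is transformed by: swap the front and back halves of the string, then keep only the first 2 characters.
"iymnijhlybcxpt" → "lybcxptiymnijh" → "ly".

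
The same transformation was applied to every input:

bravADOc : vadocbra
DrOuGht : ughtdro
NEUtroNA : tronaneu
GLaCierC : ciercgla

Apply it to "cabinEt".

The transformation: move the first 3 characters to the end (rotate left by 3), then convert every letter to lowercase.
Starting from "cabinEt": after the first operation, "inEtcab"; after the second, "inetcab".
(Check on "bravADOc": → "vADOcbra" → "vadocbra" ✓)

inetcab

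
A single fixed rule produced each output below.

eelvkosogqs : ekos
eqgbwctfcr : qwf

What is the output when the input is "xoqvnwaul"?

In each case the input is transformed by: keep one character in every 3, starting at position 2 (positions 2nd, 5th, 8th, ...).
For "xoqvnwaul" the result is "onu".

onu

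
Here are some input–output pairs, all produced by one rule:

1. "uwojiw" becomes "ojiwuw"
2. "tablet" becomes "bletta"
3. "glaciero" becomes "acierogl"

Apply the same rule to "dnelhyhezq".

What's happening: move the first 2 characters to the end (rotate left by 2).
On "dnelhyhezq" that produces "elhyhezqdn".

elhyhezqdn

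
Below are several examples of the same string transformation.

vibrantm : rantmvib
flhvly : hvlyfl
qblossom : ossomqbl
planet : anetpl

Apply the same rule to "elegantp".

gantpele

The pattern: move the last character to the front, then swap the front and back halves of the string.
On "elegantp": the first step gives "pelegant", and the second then gives "gantpele".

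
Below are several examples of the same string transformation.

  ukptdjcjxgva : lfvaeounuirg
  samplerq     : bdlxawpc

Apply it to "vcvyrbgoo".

zgngjcmrz

Looking at the pairs, the operation is to shift every letter 11 places forward in the alphabet (wrapping around), then move the last character to the front.
"vcvyrbgoo" → "gngjcmrzz" → "zgngjcmrz".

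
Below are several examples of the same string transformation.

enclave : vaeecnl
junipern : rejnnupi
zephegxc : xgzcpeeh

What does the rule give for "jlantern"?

rejnaltn

The pattern: move the last 3 characters to the front (rotate right by 3), then swap each adjacent pair of characters (1↔2, 3↔4, ...).
For "jlantern", step one produces "ernjlant"; step two turns that into "rejnaltn".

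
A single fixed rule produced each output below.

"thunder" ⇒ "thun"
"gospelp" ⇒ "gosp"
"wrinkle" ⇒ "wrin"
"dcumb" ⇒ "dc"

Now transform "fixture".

The rule is to delete the last 3 characters.
For "fixture" the result is "fixt".

fixt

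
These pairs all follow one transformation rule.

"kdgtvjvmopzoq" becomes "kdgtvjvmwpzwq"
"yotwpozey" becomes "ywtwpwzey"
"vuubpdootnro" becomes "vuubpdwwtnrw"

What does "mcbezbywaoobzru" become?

mcbezbywawwbzru

The transformation: replace every "o" with "w".
"mcbezbywaoobzru" → "mcbezbywawwbzru".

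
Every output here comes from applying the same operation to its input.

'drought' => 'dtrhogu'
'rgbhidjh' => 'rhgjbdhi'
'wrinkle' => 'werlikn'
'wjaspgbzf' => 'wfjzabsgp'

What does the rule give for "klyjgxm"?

kmlxygj

Rule — take characters alternately from the front and the back (1st, last, 2nd, 2nd-last, ...).
On "klyjgxm" that produces "kmlxygj".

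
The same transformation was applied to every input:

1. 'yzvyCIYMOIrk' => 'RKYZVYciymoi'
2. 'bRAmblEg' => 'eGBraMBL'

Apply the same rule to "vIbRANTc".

tCViBran

In each case the input is transformed by: move the last 2 characters to the front (rotate right by 2), then flip the case of every letter.
Working it through for "vIbRANTc": intermediate "TcvIbRAN", final "tCViBran".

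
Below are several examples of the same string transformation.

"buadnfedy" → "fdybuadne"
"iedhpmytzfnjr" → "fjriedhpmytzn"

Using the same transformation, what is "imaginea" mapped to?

ieaimagn

Each output is the input with this applied: move the last 3 characters to the front (rotate right by 3), then swap the first and last characters.
Working it through for "imaginea": intermediate "neaimagi", final "ieaimagn".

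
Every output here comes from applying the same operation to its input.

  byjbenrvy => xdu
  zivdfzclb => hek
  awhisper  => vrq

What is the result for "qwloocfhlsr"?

vngq

In each case the input is transformed by: shift every letter 1 place backward in the alphabet (wrapping around), then keep one character in every 3, starting at position 2 (positions 2nd, 5th, 8th, ...).
"qwloocfhlsr" → "pvknnbegkrq" → "vngq".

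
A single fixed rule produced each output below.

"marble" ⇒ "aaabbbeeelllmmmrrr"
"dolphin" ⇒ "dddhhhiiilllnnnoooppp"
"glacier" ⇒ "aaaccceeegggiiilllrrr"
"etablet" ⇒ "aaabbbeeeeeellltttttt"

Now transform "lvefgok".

eeefffgggkkklllooovvv

Rule — repeat every character 3 times, then sort the characters into alphabetical order.
"lvefgok" → "lllvvveeefffgggoookkk" → "eeefffgggkkklllooovvv".
(Check on "dolphin": → "dddooolllppphhhiiinnn" → "dddhhhiiilllnnnoooppp" ✓)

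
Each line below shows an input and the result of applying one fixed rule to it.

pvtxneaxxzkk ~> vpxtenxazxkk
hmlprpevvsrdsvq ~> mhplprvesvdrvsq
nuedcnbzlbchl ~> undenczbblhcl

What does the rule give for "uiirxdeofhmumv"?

The pattern: swap each adjacent pair of characters (1↔2, 3↔4, ...).
So "uiirxdeofhmumv" becomes "iuridxoehfumvm".

iuridxoehfumvm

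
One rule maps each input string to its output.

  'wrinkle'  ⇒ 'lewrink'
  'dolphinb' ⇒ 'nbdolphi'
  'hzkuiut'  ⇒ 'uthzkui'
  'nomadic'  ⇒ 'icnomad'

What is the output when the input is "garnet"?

etgarn

The pattern: move the last 2 characters to the front (rotate right by 2).
On "garnet" that produces "etgarn".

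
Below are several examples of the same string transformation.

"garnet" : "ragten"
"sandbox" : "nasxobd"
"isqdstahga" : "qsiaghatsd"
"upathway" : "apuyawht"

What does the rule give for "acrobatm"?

Each output is the input with this applied: reverse the string, then move the last 3 characters to the front (rotate right by 3).
Applying both steps to "acrobatm": "mtaborca", then "rcamtabo".

rcamtabo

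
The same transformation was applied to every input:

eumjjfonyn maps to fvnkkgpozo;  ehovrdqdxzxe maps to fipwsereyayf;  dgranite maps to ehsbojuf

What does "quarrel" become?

rvbssfm

The transformation: shift every letter 1 place forward in the alphabet (wrapping around).
Applying that to "quarrel" gives "rvbssfm".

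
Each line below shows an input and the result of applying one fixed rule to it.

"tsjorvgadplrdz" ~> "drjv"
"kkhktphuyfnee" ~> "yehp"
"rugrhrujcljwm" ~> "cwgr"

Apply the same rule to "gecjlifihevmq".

hmci

Each output is the input with this applied: keep one character in every 3, starting at position 3 (positions 3rd, 6th, 9th, ...), then move the first 2 characters to the end (rotate left by 2).
Starting from "gecjlifihevmq": after the first operation, "cihm"; after the second, "hmci".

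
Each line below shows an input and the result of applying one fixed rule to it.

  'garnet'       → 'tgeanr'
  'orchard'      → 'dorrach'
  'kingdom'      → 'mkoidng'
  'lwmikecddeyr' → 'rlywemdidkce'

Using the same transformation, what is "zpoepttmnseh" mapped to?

hzepsonemptt

In each case the input is transformed by: reverse the string, then take characters alternately from the front and the back (1st, last, 2nd, 2nd-last, ...).
Applying both steps to "zpoepttmnseh": "hesnmttpeopz", then "hzepsonemptt".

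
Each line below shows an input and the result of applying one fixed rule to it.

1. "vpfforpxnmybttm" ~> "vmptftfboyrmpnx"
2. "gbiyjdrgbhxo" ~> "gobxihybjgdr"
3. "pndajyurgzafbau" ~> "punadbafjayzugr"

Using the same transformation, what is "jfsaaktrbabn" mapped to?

jnfbsaabarkt

In each case the input is transformed by: take characters alternately from the front and the back (1st, last, 2nd, 2nd-last, ...).
For "jfsaaktrbabn" the result is "jnfbsaabarkt".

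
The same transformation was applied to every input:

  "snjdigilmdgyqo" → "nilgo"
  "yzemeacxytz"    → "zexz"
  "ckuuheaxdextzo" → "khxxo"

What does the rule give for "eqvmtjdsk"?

What's happening: keep one character in every 3, starting at position 2 (positions 2nd, 5th, 8th, ...).
"eqvmtjdsk" → "qts".

qts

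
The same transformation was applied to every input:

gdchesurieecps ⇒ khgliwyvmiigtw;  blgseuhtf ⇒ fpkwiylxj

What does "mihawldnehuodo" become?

qmleaphrilyshs

In each case the input is transformed by: shift every letter 4 places forward in the alphabet (wrapping around).
So "mihawldnehuodo" becomes "qmleaphrilyshs".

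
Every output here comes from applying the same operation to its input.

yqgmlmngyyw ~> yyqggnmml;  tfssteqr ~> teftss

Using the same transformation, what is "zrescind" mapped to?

In each case the input is transformed by: delete the last 2 characters, then take characters alternately from the front and the back (1st, last, 2nd, 2nd-last, ...).
Applying both steps to "zrescind": "zresci", then "zirces".

zirces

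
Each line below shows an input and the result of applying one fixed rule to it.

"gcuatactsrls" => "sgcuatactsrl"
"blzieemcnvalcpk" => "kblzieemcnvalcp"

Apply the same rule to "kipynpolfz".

What's happening: move the last character to the front.
On "kipynpolfz" that produces "zkipynpolf".

zkipynpolf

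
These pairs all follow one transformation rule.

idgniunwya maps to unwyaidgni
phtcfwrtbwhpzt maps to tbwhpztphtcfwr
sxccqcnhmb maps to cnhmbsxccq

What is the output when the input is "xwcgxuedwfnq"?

edwfnqxwcgxu

The rule is to swap the front and back halves of the string.
On "xwcgxuedwfnq" that produces "edwfnqxwcgxu".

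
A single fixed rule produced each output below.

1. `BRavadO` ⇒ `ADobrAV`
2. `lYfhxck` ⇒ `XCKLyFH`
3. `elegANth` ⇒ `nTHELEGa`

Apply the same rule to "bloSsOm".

Each output is the input with this applied: move the last 3 characters to the front (rotate right by 3), then flip the case of every letter.
"bloSsOm" → "sOmbloS" → "SoMBLOs".

SoMBLOs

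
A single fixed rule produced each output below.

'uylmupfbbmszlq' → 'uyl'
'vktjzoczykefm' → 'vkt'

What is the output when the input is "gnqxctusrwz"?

gnq

Each output is the input with this applied: keep only the first 3 characters.
On "gnqxctusrwz" that produces "gnq".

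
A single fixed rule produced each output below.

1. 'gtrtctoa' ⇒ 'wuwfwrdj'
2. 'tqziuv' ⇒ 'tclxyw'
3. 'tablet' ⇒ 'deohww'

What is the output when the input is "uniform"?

qlirupx

Looking at the pairs, the operation is to shift every letter 3 places forward in the alphabet (wrapping around), then move the first character to the end.
On "uniform" that produces "qlirupx".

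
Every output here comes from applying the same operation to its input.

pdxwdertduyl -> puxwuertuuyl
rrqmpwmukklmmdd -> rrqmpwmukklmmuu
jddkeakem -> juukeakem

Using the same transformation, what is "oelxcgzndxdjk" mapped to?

The transformation: replace every "d" with "u".
Applying that to "oelxcgzndxdjk" gives "oelxcgznuxujk".

oelxcgznuxujk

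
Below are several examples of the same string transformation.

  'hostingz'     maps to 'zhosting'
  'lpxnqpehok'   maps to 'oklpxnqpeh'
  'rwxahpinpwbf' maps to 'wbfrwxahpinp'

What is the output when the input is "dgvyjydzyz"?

yzdgvyjydz

Each output is the input with this applied: swap the front and back halves of the string, then move the first 3 characters to the end (rotate left by 3).
On "dgvyjydzyz": the first step gives "ydzyzdgvyj", and the second then gives "yzdgvyjydz".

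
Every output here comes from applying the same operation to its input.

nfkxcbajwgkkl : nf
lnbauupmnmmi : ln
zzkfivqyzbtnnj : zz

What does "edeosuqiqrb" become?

ed

Rule — keep only the first 2 characters.
Doing the same to "edeosuqiqrb": "ed".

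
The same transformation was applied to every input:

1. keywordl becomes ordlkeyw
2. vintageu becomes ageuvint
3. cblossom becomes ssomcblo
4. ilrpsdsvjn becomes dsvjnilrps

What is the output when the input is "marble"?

blemar

Looking at the pairs, the operation is to swap the front and back halves of the string.
"marble" → "blemar".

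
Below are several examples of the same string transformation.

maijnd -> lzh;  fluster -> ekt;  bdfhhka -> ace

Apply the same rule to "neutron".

mdt

In each case the input is transformed by: shift every letter 1 place backward in the alphabet (wrapping around), then keep only the first 3 characters.
On "neutron": the first step gives "mdtsqnm", and the second then gives "mdt".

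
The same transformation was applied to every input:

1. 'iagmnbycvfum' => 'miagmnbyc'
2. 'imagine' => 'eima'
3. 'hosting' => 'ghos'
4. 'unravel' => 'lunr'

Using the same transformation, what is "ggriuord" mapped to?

The pattern: move the last character to the front, then delete the last 3 characters.
"ggriuord" → "dggriuor" → "dggri".

dggri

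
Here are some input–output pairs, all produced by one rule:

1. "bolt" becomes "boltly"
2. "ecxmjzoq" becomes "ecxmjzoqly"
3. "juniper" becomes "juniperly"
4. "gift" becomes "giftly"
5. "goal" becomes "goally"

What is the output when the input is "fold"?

foldly

What's happening: append "ly".
Applying that to "fold" gives "foldly".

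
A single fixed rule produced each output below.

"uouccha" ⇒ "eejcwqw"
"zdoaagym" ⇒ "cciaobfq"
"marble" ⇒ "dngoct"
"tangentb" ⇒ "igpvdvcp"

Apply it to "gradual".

Each output is the input with this applied: move the first 3 characters to the end (rotate left by 3), then shift every letter 2 places forward in the alphabet (wrapping around).
Applying that to "gradual" gives "fwcnitc".

fwcnitc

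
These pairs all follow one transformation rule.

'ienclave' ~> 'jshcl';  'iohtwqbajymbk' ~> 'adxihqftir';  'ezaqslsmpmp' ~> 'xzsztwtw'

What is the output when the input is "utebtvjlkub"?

iacqsrbi

The transformation: delete the first 3 characters, then shift every letter 7 places forward in the alphabet (wrapping around).
"utebtvjlkub" → "btvjlkub" → "iacqsrbi".
(Check on "ienclave": → "clave" → "jshcl" ✓)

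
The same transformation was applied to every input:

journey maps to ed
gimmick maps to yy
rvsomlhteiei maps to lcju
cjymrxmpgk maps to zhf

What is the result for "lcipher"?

The rule is to shift every letter 10 places backward in the alphabet (wrapping around), then keep one character in every 3, starting at position 2 (positions 2nd, 5th, 8th, ...).
On "lcipher": the first step gives "bsyfxuh", and the second then gives "sx".

sx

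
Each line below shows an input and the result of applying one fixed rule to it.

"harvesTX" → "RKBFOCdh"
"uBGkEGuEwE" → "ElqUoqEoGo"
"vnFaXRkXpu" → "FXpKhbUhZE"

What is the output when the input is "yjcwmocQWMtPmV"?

The pattern: flip the case of every letter, then shift every letter 10 places forward in the alphabet (wrapping around).
For "yjcwmocQWMtPmV", step one produces "YJCWMOCqwmTpMv"; step two turns that into "ITMGWYMagwDzWf".

ITMGWYMagwDzWf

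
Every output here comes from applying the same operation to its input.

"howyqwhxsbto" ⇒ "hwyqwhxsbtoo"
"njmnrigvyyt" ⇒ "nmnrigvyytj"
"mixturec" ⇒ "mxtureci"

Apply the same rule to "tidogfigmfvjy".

The transformation: move the first character to the end, then swap the first and last characters.
For "tidogfigmfvjy" the result is "tdogfigmfvjyi".
(Check on "mixturec": → "ixturecm" → "mxtureci" ✓)

tdogfigmfvjyi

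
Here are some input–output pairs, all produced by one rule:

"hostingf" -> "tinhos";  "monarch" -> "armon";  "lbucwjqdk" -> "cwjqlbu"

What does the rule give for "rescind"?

Looking at the pairs, the operation is to delete the last 2 characters, then move the first 3 characters to the end (rotate left by 3).
Starting from "rescind": after the first operation, "resci"; after the second, "cires".

cires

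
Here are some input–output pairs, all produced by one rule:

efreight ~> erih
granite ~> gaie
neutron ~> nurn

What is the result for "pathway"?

In each case the input is transformed by: keep every other character starting from the first (positions 1st, 3rd, 5th, ...).
"pathway" → "ptwy".

ptwy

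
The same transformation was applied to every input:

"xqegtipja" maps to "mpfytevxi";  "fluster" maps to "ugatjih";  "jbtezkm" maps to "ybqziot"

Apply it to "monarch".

The pattern: shift every letter 11 places backward in the alphabet (wrapping around), then take characters alternately from the front and the back (1st, last, 2nd, 2nd-last, ...).
Starting from "monarch": after the first operation, "bdcpgrw"; after the second, "bwdrcgp".

bwdrcgp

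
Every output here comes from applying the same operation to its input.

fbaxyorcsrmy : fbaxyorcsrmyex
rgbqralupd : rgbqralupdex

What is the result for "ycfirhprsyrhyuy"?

Looking at the pairs, the operation is to append "ex".
For "ycfirhprsyrhyuy" the result is "ycfirhprsyrhyuyex".

ycfirhprsyrhyuyex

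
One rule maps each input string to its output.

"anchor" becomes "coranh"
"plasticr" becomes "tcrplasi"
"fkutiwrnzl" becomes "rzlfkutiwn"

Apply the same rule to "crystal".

salcryt

Rule — move the last 3 characters to the front (rotate right by 3), then swap the first and last characters.
For "crystal", step one produces "talcrys"; step two turns that into "salcryt".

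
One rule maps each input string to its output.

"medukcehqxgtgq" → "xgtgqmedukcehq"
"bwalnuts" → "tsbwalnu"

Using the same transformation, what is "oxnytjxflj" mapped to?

fljoxnytjx

The transformation: swap the front and back halves of the string, then move the first 2 characters to the end (rotate left by 2).
Doing the same to "oxnytjxflj": "fljoxnytjx".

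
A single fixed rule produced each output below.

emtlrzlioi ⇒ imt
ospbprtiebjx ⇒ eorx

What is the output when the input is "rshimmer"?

ir

Looking at the pairs, the operation is to sort the characters into alphabetical order, then keep one character in every 3, starting at position 3 (positions 3rd, 6th, 9th, ...).
For "rshimmer", step one produces "ehimmrrs"; step two turns that into "ir".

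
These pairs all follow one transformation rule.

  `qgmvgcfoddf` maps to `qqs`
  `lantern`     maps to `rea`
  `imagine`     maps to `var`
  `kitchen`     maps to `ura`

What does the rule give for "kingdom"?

What's happening: shift every letter 13 places forward in the alphabet (wrapping around) — i.e. ROT13, then keep only the last 3 characters.
Starting from "kingdom": after the first operation, "xvatqbz"; after the second, "qbz".
(Check on "kitchen": → "xvgpura" → "ura" ✓)

qbz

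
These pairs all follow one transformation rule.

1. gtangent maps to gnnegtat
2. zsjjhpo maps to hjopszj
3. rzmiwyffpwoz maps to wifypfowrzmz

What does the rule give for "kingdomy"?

The pattern: move the first 3 characters to the end (rotate left by 3), then swap each adjacent pair of characters (1↔2, 3↔4, ...).
Starting from "kingdomy": after the first operation, "gdomykin"; after the second, "dgmokyni".

dgmokyni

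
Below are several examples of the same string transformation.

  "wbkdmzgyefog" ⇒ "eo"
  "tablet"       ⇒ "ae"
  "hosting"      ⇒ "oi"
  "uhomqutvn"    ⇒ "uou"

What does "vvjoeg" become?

oe

The pattern: keep only the vowels.
"vvjoeg" → "oe".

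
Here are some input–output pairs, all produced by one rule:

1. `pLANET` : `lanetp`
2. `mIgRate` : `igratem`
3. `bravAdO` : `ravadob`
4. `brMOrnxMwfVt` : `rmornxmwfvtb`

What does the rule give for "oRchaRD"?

rchardo

Each output is the input with this applied: move the first character to the end, then convert every letter to lowercase.
Applying both steps to "oRchaRD": "RchaRDo", then "rchardo".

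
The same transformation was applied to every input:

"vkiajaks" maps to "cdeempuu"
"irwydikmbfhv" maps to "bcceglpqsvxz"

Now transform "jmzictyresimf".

ccdgglmnstwyz

In each case the input is transformed by: shift every letter 6 places backward in the alphabet (wrapping around), then sort the characters into alphabetical order.
Starting from "jmzictyresimf": after the first operation, "dgtcwnslymcgz"; after the second, "ccdgglmnstwyz".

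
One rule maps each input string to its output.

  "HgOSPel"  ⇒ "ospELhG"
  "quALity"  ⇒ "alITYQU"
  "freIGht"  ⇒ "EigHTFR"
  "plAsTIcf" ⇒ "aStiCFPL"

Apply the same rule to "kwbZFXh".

The pattern: flip the case of every letter, then move the first 2 characters to the end (rotate left by 2).
For "kwbZFXh", step one produces "KWBzfxH"; step two turns that into "BzfxHKW".

BzfxHKW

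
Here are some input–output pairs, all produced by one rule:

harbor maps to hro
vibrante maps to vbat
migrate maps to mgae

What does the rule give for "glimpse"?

gipe

The rule is to keep every other character starting from the first (positions 1st, 3rd, 5th, ...).
On "glimpse" that produces "gipe".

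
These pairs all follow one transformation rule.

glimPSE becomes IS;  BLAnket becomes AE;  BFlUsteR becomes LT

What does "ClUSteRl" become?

UE

What's happening: keep one character in every 3, starting at position 3 (positions 3rd, 6th, 9th, ...), then convert every letter to uppercase.
For "ClUSteRl" the result is "UE".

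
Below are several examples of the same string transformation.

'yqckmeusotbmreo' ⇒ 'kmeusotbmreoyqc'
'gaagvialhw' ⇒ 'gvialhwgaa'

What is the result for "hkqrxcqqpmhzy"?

Rule — move the first 3 characters to the end (rotate left by 3).
Doing the same to "hkqrxcqqpmhzy": "rxcqqpmhzyhkq".

rxcqqpmhzyhkq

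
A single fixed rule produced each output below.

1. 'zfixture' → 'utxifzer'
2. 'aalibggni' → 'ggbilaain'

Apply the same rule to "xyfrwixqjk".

qxiwrfyxkj

Rule — move the last 2 characters to the front (rotate right by 2), then reverse the string.
Working it through for "xyfrwixqjk": intermediate "jkxyfrwixq", final "qxiwrfyxkj".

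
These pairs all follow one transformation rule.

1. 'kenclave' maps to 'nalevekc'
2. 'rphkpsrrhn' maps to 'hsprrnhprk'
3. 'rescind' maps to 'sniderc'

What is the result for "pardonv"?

rnovapd

Rule — swap each adjacent pair of characters (1↔2, 3↔4, ...), then move the first 3 characters to the end (rotate left by 3).
Applying that to "pardonv" gives "rnovapd".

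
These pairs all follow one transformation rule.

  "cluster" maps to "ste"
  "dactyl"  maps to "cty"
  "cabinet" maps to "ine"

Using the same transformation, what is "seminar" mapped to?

ina

Rule — move the last character to the front, then keep only the last 3 characters.
Applying both steps to "seminar": "rsemina", then "ina".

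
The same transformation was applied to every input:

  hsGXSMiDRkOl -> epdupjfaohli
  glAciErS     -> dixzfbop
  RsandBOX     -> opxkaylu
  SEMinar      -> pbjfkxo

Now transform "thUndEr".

The pattern: shift every letter 3 places backward in the alphabet (wrapping around), then convert every letter to lowercase.
For "thUndEr", step one produces "qeRkaBo"; step two turns that into "qerkabo".

qerkabo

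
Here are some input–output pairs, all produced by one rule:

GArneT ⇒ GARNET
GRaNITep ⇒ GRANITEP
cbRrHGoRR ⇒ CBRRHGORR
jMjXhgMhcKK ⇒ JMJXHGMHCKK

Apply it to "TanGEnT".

Looking at the pairs, the operation is to convert every letter to uppercase.
For "TanGEnT" the result is "TANGENT".

TANGENT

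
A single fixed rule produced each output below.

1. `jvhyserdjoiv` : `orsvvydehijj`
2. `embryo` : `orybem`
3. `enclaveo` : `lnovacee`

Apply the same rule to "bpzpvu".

uvzbpp

The rule is to sort the characters into alphabetical order, then swap the front and back halves of the string.
Doing the same to "bpzpvu": "uvzbpp".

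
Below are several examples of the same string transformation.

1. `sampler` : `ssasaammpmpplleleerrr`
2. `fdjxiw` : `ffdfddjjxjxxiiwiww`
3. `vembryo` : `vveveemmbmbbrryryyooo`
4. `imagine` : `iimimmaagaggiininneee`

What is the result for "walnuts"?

wwawaallnlnnuututtsss

In each case the input is transformed by: repeat every character 3 times, then swap each adjacent pair of characters (1↔2, 3↔4, ...).
On "walnuts": the first step gives "wwwaaalllnnnuuutttsss", and the second then gives "wwawaallnlnnuututtsss".
(Check on "fdjxiw": → "fffdddjjjxxxiiiwww" → "ffdfddjjxjxxiiwiww" ✓)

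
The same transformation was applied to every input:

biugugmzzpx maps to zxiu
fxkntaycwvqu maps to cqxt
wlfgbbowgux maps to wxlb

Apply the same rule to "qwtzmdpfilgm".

fgwm

The rule is to keep one character in every 3, starting at position 2 (positions 2nd, 5th, 8th, ...), then swap the front and back halves of the string.
Applying that to "qwtzmdpfilgm" gives "fgwm".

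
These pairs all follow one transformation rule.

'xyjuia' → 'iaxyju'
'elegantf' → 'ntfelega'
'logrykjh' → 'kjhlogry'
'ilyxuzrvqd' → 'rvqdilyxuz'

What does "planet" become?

Rule — swap the front and back halves of the string, then move the first character to the end.
Working it through for "planet": intermediate "netpla", final "etplan".

etplan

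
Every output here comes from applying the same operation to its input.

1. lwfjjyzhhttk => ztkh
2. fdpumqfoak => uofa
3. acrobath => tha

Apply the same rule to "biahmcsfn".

Rule — sort the characters into reverse alphabetical order, then keep one character in every 3, starting at position 1 (positions 1st, 4th, 7th, ...).
"biahmcsfn" → "snmihfcba" → "sic".

sic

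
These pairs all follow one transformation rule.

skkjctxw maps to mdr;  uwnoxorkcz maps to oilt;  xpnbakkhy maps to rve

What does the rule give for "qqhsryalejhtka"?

kmude

The transformation: keep one character in every 3, starting at position 1 (positions 1st, 4th, 7th, ...), then shift every letter 6 places backward in the alphabet (wrapping around).
So "qqhsryalejhtka" becomes "kmude".
(Check on "xpnbakkhy": → "xbk" → "rve" ✓)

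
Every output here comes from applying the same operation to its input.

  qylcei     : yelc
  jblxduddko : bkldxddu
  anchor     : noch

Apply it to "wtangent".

Rule — take characters alternately from the front and the back (1st, last, 2nd, 2nd-last, ...), then delete the first 2 characters.
Applying both steps to "wtangent": "wttnaeng", then "tnaeng".

tnaeng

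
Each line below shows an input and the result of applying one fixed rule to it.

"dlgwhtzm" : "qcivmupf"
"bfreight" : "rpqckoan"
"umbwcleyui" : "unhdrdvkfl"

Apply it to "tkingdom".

pmxvctrw

Rule — swap the front and back halves of the string, then shift every letter 9 places forward in the alphabet (wrapping around).
Working it through for "tkingdom": intermediate "gdomtkin", final "pmxvctrw".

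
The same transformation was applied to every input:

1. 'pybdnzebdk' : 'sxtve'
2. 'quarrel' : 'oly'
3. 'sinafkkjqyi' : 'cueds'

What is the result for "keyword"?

yql

Looking at the pairs, the operation is to shift every letter 6 places backward in the alphabet (wrapping around), then keep every other character starting from the second (positions 2nd, 4th, 6th, ...).
Applying both steps to "keyword": "eysqilx", then "yql".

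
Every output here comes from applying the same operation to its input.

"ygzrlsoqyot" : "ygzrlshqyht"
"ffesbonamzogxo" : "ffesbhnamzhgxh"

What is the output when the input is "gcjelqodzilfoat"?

gcjelqhdzilfhat

The transformation: replace every "o" with "h".
"gcjelqodzilfoat" → "gcjelqhdzilfhat".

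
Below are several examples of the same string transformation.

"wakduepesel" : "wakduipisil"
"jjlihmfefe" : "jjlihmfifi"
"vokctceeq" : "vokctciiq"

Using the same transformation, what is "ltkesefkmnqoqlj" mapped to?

The transformation: replace every "e" with "i".
So "ltkesefkmnqoqlj" becomes "ltkisifkmnqoqlj".

ltkisifkmnqoqlj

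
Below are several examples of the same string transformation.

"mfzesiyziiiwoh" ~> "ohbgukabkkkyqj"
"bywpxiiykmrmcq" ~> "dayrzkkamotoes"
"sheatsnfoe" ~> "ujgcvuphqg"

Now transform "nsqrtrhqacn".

Each output is the input with this applied: shift every letter 2 places forward in the alphabet (wrapping around).
So "nsqrtrhqacn" becomes "pustvtjscep".

pustvtjscep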